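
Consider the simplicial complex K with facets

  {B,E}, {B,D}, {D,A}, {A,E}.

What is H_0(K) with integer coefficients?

H_0 ≅ Z.

Fix the vertex order A < B < D < E and write every simplex with vertices in increasing order. Then dim K = 1 and the simplices of K are:

  0-simplices (4): A, B, D, E
  1-simplices (4): AD, AE, BD, BE

so the chain groups are C_0 ≅ Z^4, C_1 ≅ Z^4.

Boundary ∂_1: C_1 → C_0 is given by ∂[p,q] = [q] − [p].
The resulting 4×4 matrix has rank 3, and its Smith normal form has invariant factors (1,1,1).

Computing H_k = (kernel of ∂_k) / (image of ∂_{k+1}):

  H_0: rank C_0 − rank ∂_1 = 4 − 3 = 1, and the invariant factors of ∂_1 are all 1, so H_0 ≅ Z.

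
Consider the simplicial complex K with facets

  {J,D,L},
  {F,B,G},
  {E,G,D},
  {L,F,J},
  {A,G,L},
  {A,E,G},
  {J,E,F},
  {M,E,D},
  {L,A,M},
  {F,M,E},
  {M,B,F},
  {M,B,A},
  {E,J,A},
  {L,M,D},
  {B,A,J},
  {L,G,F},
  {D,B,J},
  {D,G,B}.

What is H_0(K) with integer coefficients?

H_0 = Z.

K has 9 vertices, 27 edges, 18 triangles.
rank ∂_0 = 0, rank ∂_1 = 8 ⇒ b_0 = 9 − 0 − 8 = 1; all invariant factors of ∂_1 are 1 so no torsion. So H_0 = Z.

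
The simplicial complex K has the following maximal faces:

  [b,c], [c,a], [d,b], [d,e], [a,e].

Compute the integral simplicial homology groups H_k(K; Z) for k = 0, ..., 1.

H_0 ≅ Z,  H_1 ≅ Z.

We work with the vertex ordering a < b < c < d < e. The simplices of K, each written with vertices in increasing order, are:

  0-simplices (5): a, b, c, d, e
  1-simplices (5): ac, ae, bc, bd, de

Hence C_0 ≅ Z^5, C_1 ≅ Z^5.

∂_1: C_1 → C_0 sends each edge [p,q] (with p < q) to q − p. For instance
  ∂bd = d − b.
As a 5×5 matrix over Z this has rank 4, with invariant factors (1,1,1,1).

Computing H_k = (kernel of ∂_k) / (image of ∂_{k+1}):

  H_0: rank C_0 − rank ∂_1 = 5 − 4 = 1, and the invariant factors of ∂_1 are all 1, so H_0 ≅ Z.
  H_1: rank ker ∂_1 − rank ∂_2 = (5 − 4) − 0 = 1, and there is no ∂_2, so H_1 ≅ Z.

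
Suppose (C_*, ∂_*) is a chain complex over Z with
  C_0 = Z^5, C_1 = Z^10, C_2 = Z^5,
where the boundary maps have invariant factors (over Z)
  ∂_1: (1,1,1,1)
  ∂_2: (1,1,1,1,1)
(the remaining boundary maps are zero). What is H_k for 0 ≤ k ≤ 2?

H_0 ≅ Z,  H_1 ≅ Z,  H_2 = 0.

H_0: b_0 = 5 − 0 − 4 = 1; torsion from ∂_1 factors > 1: none. So H_0 ≅ Z.
H_1: b_1 = 10 − 4 − 5 = 1; torsion from ∂_2 factors > 1: none. So H_1 ≅ Z.
H_2: b_2 = 5 − 5 − 0 = 0; torsion from ∂_3 factors > 1: none. So H_2 ≅ 0.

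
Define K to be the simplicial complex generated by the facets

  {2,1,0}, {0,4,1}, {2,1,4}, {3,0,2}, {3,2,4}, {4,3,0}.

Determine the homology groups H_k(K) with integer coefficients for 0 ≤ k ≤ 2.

H_0 ≅ Z,  H_1 = 0,  H_2 ≅ Z.

Order the vertices as 0 < 1 < 2 < 3 < 4. Listing each simplex with vertices in this order, K has dimension 2 with simplices:

  0-simplices (5): [0], [1], [2], [3], [4]
  1-simplices (9): [0,1], [0,2], [0,3], [0,4], [1,2], [1,4], [2,3], [2,4], [3,4]
  2-simplices (6): [0,1,2], [0,1,4], [0,2,3], [0,3,4], [1,2,4], [2,3,4]

giving chain groups C_0 ≅ Z^5, C_1 ≅ Z^9, C_2 ≅ Z^6.

∂_1: C_1 → C_0 maps an edge to its endpoints' difference, ∂[p,q] = q − p. For instance
  ∂[0,3] = [3] − [0].
The resulting 5×9 matrix has rank 4, and its Smith normal form has invariant factors (1,1,1,1).

∂_2: C_2 → C_1 sends each 2-simplex [p,q,r] to [q,r] − [p,r] + [p,q]. For instance
  ∂[0,1,4] = [1,4] − [0,4] + [0,1],
  ∂[0,3,4] = [3,4] − [0,4] + [0,3].
As a 9×6 matrix over Z this has rank 5, with invariant factors (1,1,1,1,1).

Now H_k = ker ∂_k / im ∂_{k+1}, so:

  H_0: rank C_0 − rank ∂_1 = 5 − 4 = 1, and the invariant factors of ∂_1 are all 1, so H_0 = Z.
  H_1: rank ker ∂_1 − rank ∂_2 = (9 − 4) − 5 = 0, and the invariant factors of ∂_2 are all 1, so H_1 = 0.
  H_2: rank ker ∂_2 − rank ∂_3 = (6 − 5) − 0 = 1, and there is no ∂_3, so H_2 = Z.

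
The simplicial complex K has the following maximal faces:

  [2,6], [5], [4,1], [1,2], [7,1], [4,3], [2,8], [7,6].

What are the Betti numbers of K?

Order the vertices as 1 < 2 < 3 < 4 < 5 < 6 < 7 < 8. Listing each simplex with vertices in this order, K has dimension 1 with simplices:

  0-simplices (8): [1], [2], [3], [4], [5], [6], [7], [8]
  1-simplices (7): [1,2], [1,4], [1,7], [2,6], [2,8], [3,4], [6,7]

giving chain groups C_0 ≅ Z^8, C_1 ≅ Z^7.

The boundary map ∂_1: C_1 → C_0 is given by ∂[p,q] = [q] − [p]. For instance
  ∂[1,7] = [7] − [1].
As a 8×7 matrix over Z this has rank 6, with invariant factors (1,1,1,1,1,1).

Reading off H_k = ker ∂_k / im ∂_{k+1}:

  H_0: rank C_0 − rank ∂_1 = 8 − 6 = 2, and the invariant factors of ∂_1 are all 1, so H_0 ≅ Z^2.
  H_1: rank ker ∂_1 − rank ∂_2 = (7 − 6) − 0 = 1, and there is no ∂_2, so H_1 ≅ Z.

Hence the Betti numbers are b_0 = 2, b_1 = 1.

b_0 = 2, b_1 = 1.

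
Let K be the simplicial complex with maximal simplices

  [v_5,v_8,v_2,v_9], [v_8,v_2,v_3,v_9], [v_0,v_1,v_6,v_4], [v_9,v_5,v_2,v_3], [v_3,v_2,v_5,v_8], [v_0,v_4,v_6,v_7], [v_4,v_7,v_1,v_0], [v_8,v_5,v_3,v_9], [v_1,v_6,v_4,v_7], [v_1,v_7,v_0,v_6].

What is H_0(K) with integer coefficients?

H_0 ≅ Z^2.

Order the vertices as v_0 < v_1 < v_2 < v_3 < v_4 < v_5 < v_6 < v_7 < v_8 < v_9. Listing each simplex with vertices in this order, K has dimension 3 with simplices:

  0-simplices (10): [v_0], [v_1], [v_2], [v_3], [v_4], [v_5], [v_6], [v_7], [v_8], [v_9]
  1-simplices (20): (20 of them)
  2-simplices (20): (20 of them)
  3-simplices (10): (10 of them)

giving chain groups C_0 ≅ Z^10, C_1 ≅ Z^20, C_2 ≅ Z^20, C_3 ≅ Z^10.

Boundary ∂_1: C_1 → C_0 maps an edge to its endpoints' difference, ∂[p,q] = q − p.
The 10×20 boundary matrix has rank 8 and Smith normal form diag(1,1,1,1,1,1,1,1).

The boundary map ∂_2: C_2 → C_1 sends each 2-simplex [p,q,r] to [q,r] − [p,r] + [p,q]. For instance
  ∂[v_0,v_4,v_7] = [v_4,v_7] − [v_0,v_7] + [v_0,v_4],
  ∂[v_2,v_3,v_8] = [v_3,v_8] − [v_2,v_8] + [v_2,v_3].
As a 20×20 matrix over Z this has rank 12, with invariant factors (1,1,1,1,1,1,1,1,1,1,1,1).

Boundary ∂_3: C_3 → C_2 sends each 3-simplex σ to the alternating sum Σ_i (−1)^i (σ with its i-th vertex removed). For instance
  ∂[v_0,v_4,v_6,v_7] = [v_4,v_6,v_7] − [v_0,v_6,v_7] + [v_0,v_4,v_7] − [v_0,v_4,v_6],
  ∂[v_0,v_1,v_4,v_6] = [v_1,v_4,v_6] − [v_0,v_4,v_6] + [v_0,v_1,v_6] − [v_0,v_1,v_4].
This gives a 20×10 integer matrix of rank 8; reducing to Smith normal form yields diagonal entries (1,1,1,1,1,1,1,1).

From H_k ≅ ker(∂_k) / im(∂_{k+1}) we obtain:

  H_0: rank C_0 − rank ∂_1 = 10 − 8 = 2, and the invariant factors of ∂_1 are all 1, so H_0 ≅ Z^2.

(K is a triangulation of the disjoint union of the 3-sphere S^3 and the 3-sphere S^3.)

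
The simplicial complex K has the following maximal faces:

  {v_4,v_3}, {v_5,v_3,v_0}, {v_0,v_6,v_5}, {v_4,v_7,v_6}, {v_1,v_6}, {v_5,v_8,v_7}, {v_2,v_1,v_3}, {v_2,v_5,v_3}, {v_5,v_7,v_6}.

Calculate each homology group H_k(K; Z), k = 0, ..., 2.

We work with the vertex ordering v_0 < v_1 < v_2 < v_3 < v_4 < v_5 < v_6 < v_7 < v_8. The simplices of K, each written with vertices in increasing order, are:

  0-simplices (9): [v_0], [v_1], [v_2], [v_3], [v_4], [v_5], [v_6], [v_7], [v_8]
  1-simplices (17): (17 of them)
  2-simplices (7): [v_0,v_3,v_5], [v_0,v_5,v_6], [v_1,v_2,v_3], [v_2,v_3,v_5], [v_4,v_6,v_7], [v_5,v_6,v_7], [v_5,v_7,v_8]

so the chain groups are C_0 ≅ Z^9, C_1 ≅ Z^17, C_2 ≅ Z^7.

Boundary ∂_1: C_1 → C_0 is given by ∂[p,q] = [q] − [p].
The 9×17 boundary matrix has rank 8 and Smith normal form diag(1,1,1,1,1,1,1,1).

Boundary ∂_2: C_2 → C_1 sends each 2-simplex [p,q,r] to [q,r] − [p,r] + [p,q]. For instance
  ∂[v_5,v_7,v_8] = [v_7,v_8] − [v_5,v_8] + [v_5,v_7],
  ∂[v_1,v_2,v_3] = [v_2,v_3] − [v_1,v_3] + [v_1,v_2].
As a 17×7 matrix over Z this has rank 7, with invariant factors (1,1,1,1,1,1,1).

Reading off H_k = ker ∂_k / im ∂_{k+1}:

  H_0: rank C_0 − rank ∂_1 = 9 − 8 = 1, and the invariant factors of ∂_1 are all 1, so H_0 ≅ Z.
  H_1: rank ker ∂_1 − rank ∂_2 = (17 − 8) − 7 = 2, and the invariant factors of ∂_2 are all 1, so H_1 ≅ Z^2.
  H_2: rank ker ∂_2 − rank ∂_3 = (7 − 7) − 0 = 0, and there is no ∂_3, so H_2 ≅ 0.

H_0 ≅ Z,  H_1 ≅ Z^2,  H_2 = 0.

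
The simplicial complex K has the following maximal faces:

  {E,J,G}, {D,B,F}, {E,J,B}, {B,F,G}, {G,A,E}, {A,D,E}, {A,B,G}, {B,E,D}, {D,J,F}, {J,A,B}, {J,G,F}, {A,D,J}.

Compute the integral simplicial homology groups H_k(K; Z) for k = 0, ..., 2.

H_0 ≅ Z,  H_1 ≅ Z/2,  H_2 = 0.

Fix the vertex order A < B < D < E < F < G < J and write every simplex with vertices in increasing order. Then dim K = 2 and the simplices of K are:

  0-simplices (7): A, B, D, E, F, G, J
  1-simplices (18): AB, AD, AE, AG, AJ, BD, BE, BF, BG, BJ, DE, DF, DJ, EG, EJ, FG, FJ, GJ
  2-simplices (12): ABG, ABJ, ADE, ADJ, AEG, BDE, BDF, BEJ, BFG, DFJ, EGJ, FGJ

so the chain groups are C_0 ≅ Z^7, C_1 ≅ Z^18, C_2 ≅ Z^12.

∂_1: C_1 → C_0 maps an edge to its endpoints' difference, ∂[p,q] = q − p. For instance
  ∂AG = G − A.
The 7×18 boundary matrix has rank 6 and Smith normal form diag(1,1,1,1,1,1).

∂_2: C_2 → C_1 sends each 2-simplex [p,q,r] to [q,r] − [p,r] + [p,q]. For instance
  ∂FGJ = GJ − FJ + FG,
  ∂BDE = DE − BE + BD.
The resulting 18×12 matrix has rank 12, and its Smith normal form has invariant factors (1,1,1,1,1,1,1,1,1,1,1,2).

Computing H_k = (kernel of ∂_k) / (image of ∂_{k+1}):

  H_0: rank C_0 − rank ∂_1 = 7 − 6 = 1, and the invariant factors of ∂_1 are all 1, so H_0 = Z.
  H_1: rank ker ∂_1 − rank ∂_2 = (18 − 6) − 12 = 0, and ∂_2 has invariant factor 2 > 1, so H_1 = Z/2.
  H_2: rank ker ∂_2 − rank ∂_3 = (12 − 12) − 0 = 0, and there is no ∂_3, so H_2 = 0.

As a check, the Euler characteristic is 7 − 18 + 12 = 1, which agrees with 1 − 0 + 0 = 1.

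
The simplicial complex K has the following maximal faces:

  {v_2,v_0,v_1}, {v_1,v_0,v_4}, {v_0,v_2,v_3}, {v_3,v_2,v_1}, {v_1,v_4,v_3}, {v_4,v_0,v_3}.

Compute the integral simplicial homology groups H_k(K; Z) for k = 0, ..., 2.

We work with the vertex ordering v_0 < v_1 < v_2 < v_3 < v_4. The simplices of K, each written with vertices in increasing order, are:

  0-simplices (5): [v_0], [v_1], [v_2], [v_3], [v_4]
  1-simplices (9): [v_0,v_1], [v_0,v_2], [v_0,v_3], [v_0,v_4], [v_1,v_2], [v_1,v_3], [v_1,v_4], [v_2,v_3], [v_3,v_4]
  2-simplices (6): [v_0,v_1,v_2], [v_0,v_1,v_4], [v_0,v_2,v_3], [v_0,v_3,v_4], [v_1,v_2,v_3], [v_1,v_3,v_4]

giving chain groups C_0 ≅ Z^5, C_1 ≅ Z^9, C_2 ≅ Z^6.

Boundary ∂_1: C_1 → C_0 maps an edge to its endpoints' difference, ∂[p,q] = q − p.
This gives a 5×9 integer matrix of rank 4; reducing to Smith normal form yields diagonal entries (1,1,1,1).

∂_2: C_2 → C_1 maps a triangle to the signed sum of its edges. For instance
  ∂[v_1,v_2,v_3] = [v_2,v_3] − [v_1,v_3] + [v_1,v_2],
  ∂[v_0,v_1,v_4] = [v_1,v_4] − [v_0,v_4] + [v_0,v_1].
The resulting 9×6 matrix has rank 5, and its Smith normal form has invariant factors (1,1,1,1,1).

Computing H_k = (kernel of ∂_k) / (image of ∂_{k+1}):

  H_0: rank C_0 − rank ∂_1 = 5 − 4 = 1, and the invariant factors of ∂_1 are all 1, so H_0 ≅ Z.
  H_1: rank ker ∂_1 − rank ∂_2 = (9 − 4) − 5 = 0, and the invariant factors of ∂_2 are all 1, so H_1 ≅ 0.
  H_2: rank ker ∂_2 − rank ∂_3 = (6 − 5) − 0 = 1, and there is no ∂_3, so H_2 ≅ Z.

As a check, the Euler characteristic is 5 − 9 + 6 = 2, which agrees with 1 − 0 + 1 = 2.

H_0 = Z,  H_1 = 0,  H_2 = Z.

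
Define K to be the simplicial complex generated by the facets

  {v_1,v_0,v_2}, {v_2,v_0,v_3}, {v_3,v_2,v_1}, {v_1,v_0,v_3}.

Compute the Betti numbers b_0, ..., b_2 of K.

Order the vertices as v_0 < v_1 < v_2 < v_3. Listing each simplex with vertices in this order, K has dimension 2 with simplices:

  0-simplices (4): [v_0], [v_1], [v_2], [v_3]
  1-simplices (6): [v_0,v_1], [v_0,v_2], [v_0,v_3], [v_1,v_2], [v_1,v_3], [v_2,v_3]
  2-simplices (4): [v_0,v_1,v_2], [v_0,v_1,v_3], [v_0,v_2,v_3], [v_1,v_2,v_3]

giving chain groups C_0 ≅ Z^4, C_1 ≅ Z^6, C_2 ≅ Z^4.

Boundary ∂_1: C_1 → C_0 sends each edge [p,q] (with p < q) to q − p.
This gives a 4×6 integer matrix of rank 3; reducing to Smith normal form yields diagonal entries (1,1,1).

∂_2: C_2 → C_1 sends each 2-simplex [p,q,r] to [q,r] − [p,r] + [p,q]. For instance
  ∂[v_0,v_1,v_2] = [v_1,v_2] − [v_0,v_2] + [v_0,v_1],
  ∂[v_0,v_1,v_3] = [v_1,v_3] − [v_0,v_3] + [v_0,v_1].
The 6×4 boundary matrix has rank 3 and Smith normal form diag(1,1,1).

Reading off H_k = ker ∂_k / im ∂_{k+1}:

  H_0: rank C_0 − rank ∂_1 = 4 − 3 = 1, and the invariant factors of ∂_1 are all 1, so H_0 = Z.
  H_1: rank ker ∂_1 − rank ∂_2 = (6 − 3) − 3 = 0, and the invariant factors of ∂_2 are all 1, so H_1 = 0.
  H_2: rank ker ∂_2 − rank ∂_3 = (4 − 3) − 0 = 1, and there is no ∂_3, so H_2 = Z.

Hence the Betti numbers are b_0 = 1, b_1 = 0, b_2 = 1.

b_0 = 1, b_1 = 0, b_2 = 1.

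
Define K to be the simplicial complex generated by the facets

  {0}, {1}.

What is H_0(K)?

We work with the vertex ordering 0 < 1. The simplices of K, each written with vertices in increasing order, are:

  0-simplices (2): [0], [1]

so the chain groups are C_0 ≅ Z^2.

Now H_k = ker ∂_k / im ∂_{k+1}, so:

  H_0: rank C_0 − rank ∂_1 = 2 − 0 = 2, and there is no ∂_1, so H_0 = Z^2.

H_0 = Z^2.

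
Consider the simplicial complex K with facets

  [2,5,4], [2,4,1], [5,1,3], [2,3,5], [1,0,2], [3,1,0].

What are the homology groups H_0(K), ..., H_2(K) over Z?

We work with the vertex ordering 0 < 1 < 2 < 3 < 4 < 5. The simplices of K, each written with vertices in increasing order, are:

  0-simplices (6): [0], [1], [2], [3], [4], [5]
  1-simplices (12): [0,1], [0,2], [0,3], [1,2], [1,3], [1,4], [1,5], [2,3], [2,4], [2,5], [3,5], [4,5]
  2-simplices (6): [0,1,2], [0,1,3], [1,2,4], [1,3,5], [2,3,5], [2,4,5]

giving chain groups C_0 ≅ Z^6, C_1 ≅ Z^12, C_2 ≅ Z^6.

Boundary ∂_1: C_1 → C_0 sends each edge [p,q] (with p < q) to q − p. For instance
  ∂[0,2] = [2] − [0].
As a 6×12 matrix over Z this has rank 5, with invariant factors (1,1,1,1,1).

Boundary ∂_2: C_2 → C_1 maps a triangle to the signed sum of its edges. For instance
  ∂[2,3,5] = [3,5] − [2,5] + [2,3],
  ∂[0,1,3] = [1,3] − [0,3] + [0,1].
The 12×6 boundary matrix has rank 6 and Smith normal form diag(1,1,1,1,1,1).

Now H_k = ker ∂_k / im ∂_{k+1}, so:

  H_0: rank C_0 − rank ∂_1 = 6 − 5 = 1, and the invariant factors of ∂_1 are all 1, so H_0 = Z.
  H_1: rank ker ∂_1 − rank ∂_2 = (12 − 5) − 6 = 1, and the invariant factors of ∂_2 are all 1, so H_1 = Z.
  H_2: rank ker ∂_2 − rank ∂_3 = (6 − 6) − 0 = 0, and there is no ∂_3, so H_2 = 0.

H_0 ≅ Z,  H_1 ≅ Z,  H_2 = 0.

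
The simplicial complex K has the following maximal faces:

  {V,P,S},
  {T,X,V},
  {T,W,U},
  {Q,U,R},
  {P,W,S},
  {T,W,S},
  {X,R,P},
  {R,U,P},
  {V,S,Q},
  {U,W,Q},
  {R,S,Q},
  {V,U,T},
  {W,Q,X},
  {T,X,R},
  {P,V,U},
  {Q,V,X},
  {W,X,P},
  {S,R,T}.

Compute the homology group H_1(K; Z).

Fix the vertex order P < Q < R < S < T < U < V < W < X and write every simplex with vertices in increasing order. Then dim K = 2 and the simplices of K are:

  0-simplices (9): P, Q, R, S, T, U, V, W, X
  1-simplices (27): PR, PS, PU, PV, PW, PX, QR, QS, QU, QV, QW, QX, RS, RT, RU, RX, ST, SV, SW, TU, TV, TW, TX, UV, UW, VX, WX
  2-simplices (18): PRU, PRX, PSV, PSW, PUV, PWX, QRS, QRU, QSV, QUW, QVX, QWX, RST, RTX, STW, TUV, TUW, TVX

giving chain groups C_0 ≅ Z^9, C_1 ≅ Z^27, C_2 ≅ Z^18.

The boundary map ∂_1: C_1 → C_0 is given by ∂[p,q] = [q] − [p]. For instance
  ∂RS = S − R.
The resulting 9×27 matrix has rank 8, and its Smith normal form has invariant factors (1,1,1,1,1,1,1,1).

The boundary map ∂_2: C_2 → C_1 acts by ∂[p,q,r] = [q,r] − [p,r] + [p,q]. For instance
  ∂RTX = TX − RX + RT,
  ∂PRX = RX − PX + PR.
The resulting 27×18 matrix has rank 17, and its Smith normal form has invariant factors (1,1,1,1,1,1,1,1,1,1,1,1,1,1,1,1,1).

Now H_k = ker ∂_k / im ∂_{k+1}, so:

  H_1: rank ker ∂_1 − rank ∂_2 = (27 − 8) − 17 = 2, and the invariant factors of ∂_2 are all 1, so H_1 = Z^2.

H_1 = Z^2.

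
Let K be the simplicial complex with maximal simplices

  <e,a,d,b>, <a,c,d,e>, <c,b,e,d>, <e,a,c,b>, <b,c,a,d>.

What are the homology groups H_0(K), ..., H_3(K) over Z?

Fix the vertex order a < b < c < d < e and write every simplex with vertices in increasing order. Then dim K = 3 and the simplices of K are:

  0-simplices (5): a, b, c, d, e
  1-simplices (10): ab, ac, ad, ae, bc, bd, be, cd, ce, de
  2-simplices (10): abc, abd, abe, acd, ace, ade, bcd, bce, bde, cde
  3-simplices (5): abcd, abce, abde, acde, bcde

Hence C_0 ≅ Z^5, C_1 ≅ Z^10, C_2 ≅ Z^10, C_3 ≅ Z^5.

Boundary ∂_1: C_1 → C_0 sends each edge [p,q] (with p < q) to q − p.
The resulting 5×10 matrix has rank 4, and its Smith normal form has invariant factors (1,1,1,1).

Boundary ∂_2: C_2 → C_1 maps a triangle to the signed sum of its edges. For instance
  ∂ace = ce − ae + ac,
  ∂acd = cd − ad + ac.
The 10×10 boundary matrix has rank 6 and Smith normal form diag(1,1,1,1,1,1).

The boundary map ∂_3: C_3 → C_2 sends each 3-simplex σ to the alternating sum Σ_i (−1)^i (σ with its i-th vertex removed). For instance
  ∂acde = cde − ade + ace − acd,
  ∂abce = bce − ace + abe − abc.
The 10×5 boundary matrix has rank 4 and Smith normal form diag(1,1,1,1).

Reading off H_k = ker ∂_k / im ∂_{k+1}:

  H_0: rank C_0 − rank ∂_1 = 5 − 4 = 1, and the invariant factors of ∂_1 are all 1, so H_0 = Z.
  H_1: rank ker ∂_1 − rank ∂_2 = (10 − 4) − 6 = 0, and the invariant factors of ∂_2 are all 1, so H_1 = 0.
  H_2: rank ker ∂_2 − rank ∂_3 = (10 − 6) − 4 = 0, and the invariant factors of ∂_3 are all 1, so H_2 = 0.
  H_3: rank ker ∂_3 − rank ∂_4 = (5 − 4) − 0 = 1, and there is no ∂_4, so H_3 = Z.

As a check, the Euler characteristic is 5 − 10 + 10 − 5 = 0, which agrees with 1 − 0 + 0 − 1 = 0.

H_0 ≅ Z,  H_1 = 0,  H_2 = 0,  H_3 ≅ Z.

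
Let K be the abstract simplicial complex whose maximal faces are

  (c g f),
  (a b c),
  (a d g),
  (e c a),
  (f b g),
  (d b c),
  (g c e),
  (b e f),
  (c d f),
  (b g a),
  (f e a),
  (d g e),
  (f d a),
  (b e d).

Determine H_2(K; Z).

H_2 = Z.

We work with the vertex ordering a < b < c < d < e < f < g. The simplices of K, each written with vertices in increasing order, are:

  0-simplices (7): a, b, c, d, e, f, g
  1-simplices (21): ab, ac, ad, ae, af, ag, bc, bd, be, bf, bg, cd, ce, cf, cg, de, df, dg, ef, eg, fg
  2-simplices (14): abc, abg, ace, adf, adg, aef, bcd, bde, bef, bfg, cdf, ceg, cfg, deg

so the chain groups are C_0 ≅ Z^7, C_1 ≅ Z^21, C_2 ≅ Z^14.

Boundary ∂_1: C_1 → C_0 maps an edge to its endpoints' difference, ∂[p,q] = q − p.
This gives a 7×21 integer matrix of rank 6; reducing to Smith normal form yields diagonal entries (1,1,1,1,1,1).

∂_2: C_2 → C_1 maps a triangle to the signed sum of its edges. For instance
  ∂abg = bg − ag + ab,
  ∂cdf = df − cf + cd.
As a 21×14 matrix over Z this has rank 13, with invariant factors (1,1,1,1,1,1,1,1,1,1,1,1,1).

From H_k ≅ ker(∂_k) / im(∂_{k+1}) we obtain:

  H_2: rank ker ∂_2 − rank ∂_3 = (14 − 13) − 0 = 1, and there is no ∂_3, so H_2 ≅ Z.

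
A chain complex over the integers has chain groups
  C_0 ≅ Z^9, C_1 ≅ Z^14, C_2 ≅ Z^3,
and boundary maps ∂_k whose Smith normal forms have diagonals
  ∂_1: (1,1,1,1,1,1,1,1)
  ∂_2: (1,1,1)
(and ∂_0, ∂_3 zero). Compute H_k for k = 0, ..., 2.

H_0 = Z,  H_1 = Z^3,  H_2 = 0.

H_0: b_0 = 9 − 0 − 8 = 1; torsion from ∂_1 factors > 1: none. So H_0 = Z.
H_1: b_1 = 14 − 8 − 3 = 3; torsion from ∂_2 factors > 1: none. So H_1 = Z^3.
H_2: b_2 = 3 − 3 − 0 = 0; torsion from ∂_3 factors > 1: none. So H_2 = 0.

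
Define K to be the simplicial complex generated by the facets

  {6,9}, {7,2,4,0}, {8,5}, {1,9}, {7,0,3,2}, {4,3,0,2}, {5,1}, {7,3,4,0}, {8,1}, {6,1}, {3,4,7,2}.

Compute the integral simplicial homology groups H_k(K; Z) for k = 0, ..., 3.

H_0 ≅ Z^2,  H_1 ≅ Z^2,  H_2 = 0,  H_3 ≅ Z.

We work with the vertex ordering 0 < 1 < 2 < 3 < 4 < 5 < 6 < 7 < 8 < 9. The simplices of K, each written with vertices in increasing order, are:

  0-simplices (10): [0], [1], [2], [3], [4], [5], [6], [7], [8], [9]
  1-simplices (16): [0,2], [0,3], [0,4], [0,7], [1,5], [1,6], [1,8], [1,9], [2,3], [2,4], [2,7], [3,4], [3,7], [4,7], [5,8], [6,9]
  2-simplices (10): [0,2,3], [0,2,4], [0,2,7], [0,3,4], [0,3,7], [0,4,7], [2,3,4], [2,3,7], [2,4,7], [3,4,7]
  3-simplices (5): [0,2,3,4], [0,2,3,7], [0,2,4,7], [0,3,4,7], [2,3,4,7]

giving chain groups C_0 ≅ Z^10, C_1 ≅ Z^16, C_2 ≅ Z^10, C_3 ≅ Z^5.

Boundary ∂_1: C_1 → C_0 is given by ∂[p,q] = [q] − [p].
This gives a 10×16 integer matrix of rank 8; reducing to Smith normal form yields diagonal entries (1,1,1,1,1,1,1,1).

Boundary ∂_2: C_2 → C_1 acts by ∂[p,q,r] = [q,r] − [p,r] + [p,q]. For instance
  ∂[0,3,4] = [3,4] − [0,4] + [0,3],
  ∂[2,3,4] = [3,4] − [2,4] + [2,3].
This gives a 16×10 integer matrix of rank 6; reducing to Smith normal form yields diagonal entries (1,1,1,1,1,1).

The boundary map ∂_3: C_3 → C_2 sends each 3-simplex σ to the alternating sum Σ_i (−1)^i (σ with its i-th vertex removed). For instance
  ∂[0,2,3,7] = [2,3,7] − [0,3,7] + [0,2,7] − [0,2,3],
  ∂[0,3,4,7] = [3,4,7] − [0,4,7] + [0,3,7] − [0,3,4].
This gives a 10×5 integer matrix of rank 4; reducing to Smith normal form yields diagonal entries (1,1,1,1).

Reading off H_k = ker ∂_k / im ∂_{k+1}:

  H_0: rank C_0 − rank ∂_1 = 10 − 8 = 2, and the invariant factors of ∂_1 are all 1, so H_0 ≅ Z^2.
  H_1: rank ker ∂_1 − rank ∂_2 = (16 − 8) − 6 = 2, and the invariant factors of ∂_2 are all 1, so H_1 ≅ Z^2.
  H_2: rank ker ∂_2 − rank ∂_3 = (10 − 6) − 4 = 0, and the invariant factors of ∂_3 are all 1, so H_2 ≅ 0.
  H_3: rank ker ∂_3 − rank ∂_4 = (5 − 4) − 0 = 1, and there is no ∂_4, so H_3 ≅ Z.

As a check, the Euler characteristic is 10 − 16 + 10 − 5 = -1, which agrees with 2 − 2 + 0 − 1 = -1.
(K is a triangulation of the disjoint union of a wedge of 2 circles and the 3-sphere S^3.)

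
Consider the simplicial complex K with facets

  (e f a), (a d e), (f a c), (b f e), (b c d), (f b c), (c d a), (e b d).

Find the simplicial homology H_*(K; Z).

Take the total order a < b < c < d < e < f on the vertex set. Then K (dimension 2) consists of the simplices:

  0-simplices (6): a, b, c, d, e, f
  1-simplices (12): ac, ad, ae, af, bc, bd, be, bf, cd, cf, de, ef
  2-simplices (8): acd, acf, ade, aef, bcd, bcf, bde, bef

giving chain groups C_0 ≅ Z^6, C_1 ≅ Z^12, C_2 ≅ Z^8.

The boundary map ∂_1: C_1 → C_0 maps an edge to its endpoints' difference, ∂[p,q] = q − p. For instance
  ∂bd = d − b.
This gives a 6×12 integer matrix of rank 5; reducing to Smith normal form yields diagonal entries (1,1,1,1,1).

Boundary ∂_2: C_2 → C_1 maps a triangle to the signed sum of its edges. For instance
  ∂ade = de − ae + ad,
  ∂acd = cd − ad + ac.
As a 12×8 matrix over Z this has rank 7, with invariant factors (1,1,1,1,1,1,1).

Now H_k = ker ∂_k / im ∂_{k+1}, so:

  H_0: rank C_0 − rank ∂_1 = 6 − 5 = 1, and the invariant factors of ∂_1 are all 1, so H_0 ≅ Z.
  H_1: rank ker ∂_1 − rank ∂_2 = (12 − 5) − 7 = 0, and the invariant factors of ∂_2 are all 1, so H_1 ≅ 0.
  H_2: rank ker ∂_2 − rank ∂_3 = (8 − 7) − 0 = 1, and there is no ∂_3, so H_2 ≅ Z.

As a check, the Euler characteristic is 6 − 12 + 8 = 2, which agrees with 1 − 0 + 1 = 2.

H_0 ≅ Z,  H_1 = 0,  H_2 ≅ Z.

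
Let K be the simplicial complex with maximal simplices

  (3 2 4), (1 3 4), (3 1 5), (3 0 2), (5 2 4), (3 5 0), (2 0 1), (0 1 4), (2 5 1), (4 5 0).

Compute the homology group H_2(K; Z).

H_2 = 0.

Take the total order 0 < 1 < 2 < 3 < 4 < 5 on the vertex set. Then K (dimension 2) consists of the simplices:

  0-simplices (6): [0], [1], [2], [3], [4], [5]
  1-simplices (15): [0,1], [0,2], [0,3], [0,4], [0,5], [1,2], [1,3], [1,4], [1,5], [2,3], [2,4], [2,5], [3,4], [3,5], [4,5]
  2-simplices (10): [0,1,2], [0,1,4], [0,2,3], [0,3,5], [0,4,5], [1,2,5], [1,3,4], [1,3,5], [2,3,4], [2,4,5]

so the chain groups are C_0 ≅ Z^6, C_1 ≅ Z^15, C_2 ≅ Z^10.

∂_1: C_1 → C_0 sends each edge [p,q] (with p < q) to q − p. For instance
  ∂[1,4] = [4] − [1].
The resulting 6×15 matrix has rank 5, and its Smith normal form has invariant factors (1,1,1,1,1).

The boundary map ∂_2: C_2 → C_1 acts by ∂[p,q,r] = [q,r] − [p,r] + [p,q]. For instance
  ∂[0,4,5] = [4,5] − [0,5] + [0,4],
  ∂[2,4,5] = [4,5] − [2,5] + [2,4].
As a 15×10 matrix over Z this has rank 10, with invariant factors (1,1,1,1,1,1,1,1,1,2).

Computing H_k = (kernel of ∂_k) / (image of ∂_{k+1}):

  H_2: rank ker ∂_2 − rank ∂_3 = (10 − 10) − 0 = 0, and there is no ∂_3, so H_2 = 0.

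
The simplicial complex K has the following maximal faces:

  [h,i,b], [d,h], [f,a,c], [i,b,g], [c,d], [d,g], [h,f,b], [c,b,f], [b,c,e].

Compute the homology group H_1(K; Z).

Order the vertices as a < b < c < d < e < f < g < h < i. Listing each simplex with vertices in this order, K has dimension 2 with simplices:

  0-simplices (9): a, b, c, d, e, f, g, h, i
  1-simplices (16): ac, af, bc, be, bf, bg, bh, bi, cd, ce, cf, dg, dh, fh, gi, hi
  2-simplices (6): acf, bce, bcf, bfh, bgi, bhi

Hence C_0 ≅ Z^9, C_1 ≅ Z^16, C_2 ≅ Z^6.

∂_1: C_1 → C_0 maps an edge to its endpoints' difference, ∂[p,q] = q − p.
This gives a 9×16 integer matrix of rank 8; reducing to Smith normal form yields diagonal entries (1,1,1,1,1,1,1,1).

Boundary ∂_2: C_2 → C_1 acts by ∂[p,q,r] = [q,r] − [p,r] + [p,q]. For instance
  ∂bhi = hi − bi + bh,
  ∂acf = cf − af + ac.
The resulting 16×6 matrix has rank 6, and its Smith normal form has invariant factors (1,1,1,1,1,1).

Computing H_k = (kernel of ∂_k) / (image of ∂_{k+1}):

  H_1: rank ker ∂_1 − rank ∂_2 = (16 − 8) − 6 = 2, and the invariant factors of ∂_2 are all 1, so H_1 = Z^2.

H_1 ≅ Z^2.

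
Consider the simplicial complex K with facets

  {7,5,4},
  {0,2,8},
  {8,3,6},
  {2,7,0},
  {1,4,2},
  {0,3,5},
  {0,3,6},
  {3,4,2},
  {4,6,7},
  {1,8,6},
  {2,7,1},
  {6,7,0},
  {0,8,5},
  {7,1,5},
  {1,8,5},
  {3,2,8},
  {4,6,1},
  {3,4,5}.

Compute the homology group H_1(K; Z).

H_1 ≅ Z ⊕ Z_2.

Take the total order 0 < 1 < 2 < 3 < 4 < 5 < 6 < 7 < 8 on the vertex set. Then K (dimension 2) consists of the simplices:

  0-simplices (9): [0], [1], [2], [3], [4], [5], [6], [7], [8]
  1-simplices (27): (27 of them)
  2-simplices (18): [0,2,7], [0,2,8], [0,3,5], [0,3,6], [0,5,8], [0,6,7], [1,2,4], [1,2,7], [1,4,6], [1,5,7], [1,5,8], [1,6,8], [2,3,4], [2,3,8], [3,4,5], [3,6,8], [4,5,7], [4,6,7]

giving chain groups C_0 ≅ Z^9, C_1 ≅ Z^27, C_2 ≅ Z^18.

Boundary ∂_1: C_1 → C_0 maps an edge to its endpoints' difference, ∂[p,q] = q − p. For instance
  ∂[3,6] = [6] − [3].
This gives a 9×27 integer matrix of rank 8; reducing to Smith normal form yields diagonal entries (1,1,1,1,1,1,1,1).

∂_2: C_2 → C_1 maps a triangle to the signed sum of its edges. For instance
  ∂[0,2,7] = [2,7] − [0,7] + [0,2],
  ∂[1,5,8] = [5,8] − [1,8] + [1,5].
This gives a 27×18 integer matrix of rank 18; reducing to Smith normal form yields diagonal entries (1,1,1,1,1,1,1,1,1,1,1,1,1,1,1,1,1,2).

Now H_k = ker ∂_k / im ∂_{k+1}, so:

  H_1: rank ker ∂_1 − rank ∂_2 = (27 − 8) − 18 = 1, and ∂_2 has invariant factor 2 > 1, so H_1 = Z ⊕ Z_2.

(K is a triangulation of the Klein bottle.)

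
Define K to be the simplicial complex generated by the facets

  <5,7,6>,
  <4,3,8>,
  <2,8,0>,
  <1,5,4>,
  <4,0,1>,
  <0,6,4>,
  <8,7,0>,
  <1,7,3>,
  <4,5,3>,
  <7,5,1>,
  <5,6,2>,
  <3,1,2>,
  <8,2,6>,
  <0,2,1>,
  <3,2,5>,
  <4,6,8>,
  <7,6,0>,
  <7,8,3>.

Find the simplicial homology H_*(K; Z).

Take the total order 0 < 1 < 2 < 3 < 4 < 5 < 6 < 7 < 8 on the vertex set. Then K (dimension 2) consists of the simplices:

  0-simplices (9): [0], [1], [2], [3], [4], [5], [6], [7], [8]
  1-simplices (27): (27 of them)
  2-simplices (18): [0,1,2], [0,1,4], [0,2,8], [0,4,6], [0,6,7], [0,7,8], [1,2,3], [1,3,7], [1,4,5], [1,5,7], [2,3,5], [2,5,6], [2,6,8], [3,4,5], [3,4,8], [3,7,8], [4,6,8], [5,6,7]

giving chain groups C_0 ≅ Z^9, C_1 ≅ Z^27, C_2 ≅ Z^18.

Boundary ∂_1: C_1 → C_0 is given by ∂[p,q] = [q] − [p]. For instance
  ∂[4,8] = [8] − [4].
As a 9×27 matrix over Z this has rank 8, with invariant factors (1,1,1,1,1,1,1,1).

Boundary ∂_2: C_2 → C_1 maps a triangle to the signed sum of its edges. For instance
  ∂[1,4,5] = [4,5] − [1,5] + [1,4],
  ∂[1,5,7] = [5,7] − [1,7] + [1,5].
This gives a 27×18 integer matrix of rank 18; reducing to Smith normal form yields diagonal entries (1,1,1,1,1,1,1,1,1,1,1,1,1,1,1,1,1,2).

Now H_k = ker ∂_k / im ∂_{k+1}, so:

  H_0: rank C_0 − rank ∂_1 = 9 − 8 = 1, and the invariant factors of ∂_1 are all 1, so H_0 ≅ Z.
  H_1: rank ker ∂_1 − rank ∂_2 = (27 − 8) − 18 = 1, and ∂_2 has invariant factor 2 > 1, so H_1 ≅ Z ⊕ Z_2.
  H_2: rank ker ∂_2 − rank ∂_3 = (18 − 18) − 0 = 0, and there is no ∂_3, so H_2 ≅ 0.

(K is a triangulation of the Klein bottle.)

H_0 = Z,  H_1 = Z ⊕ Z_2,  H_2 = 0.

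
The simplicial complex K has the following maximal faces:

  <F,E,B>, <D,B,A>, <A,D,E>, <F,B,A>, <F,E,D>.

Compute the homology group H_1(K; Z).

H_1 ≅ Z.

K has 5 vertices, 10 edges, 5 triangles.
rank ∂_1 = 4, rank ∂_2 = 5 ⇒ b_1 = 10 − 4 − 5 = 1; all invariant factors of ∂_2 are 1 so no torsion. So H_1 = Z.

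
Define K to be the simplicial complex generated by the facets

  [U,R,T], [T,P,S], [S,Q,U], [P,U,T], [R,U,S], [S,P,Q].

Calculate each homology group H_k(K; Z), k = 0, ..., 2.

Fix the vertex order P < Q < R < S < T < U and write every simplex with vertices in increasing order. Then dim K = 2 and the simplices of K are:

  0-simplices (6): P, Q, R, S, T, U
  1-simplices (12): PQ, PS, PT, PU, QS, QU, RS, RT, RU, ST, SU, TU
  2-simplices (6): PQS, PST, PTU, QSU, RSU, RTU

Hence C_0 ≅ Z^6, C_1 ≅ Z^12, C_2 ≅ Z^6.

Boundary ∂_1: C_1 → C_0 is given by ∂[p,q] = [q] − [p].
The resulting 6×12 matrix has rank 5, and its Smith normal form has invariant factors (1,1,1,1,1).

The boundary map ∂_2: C_2 → C_1 sends each 2-simplex [p,q,r] to [q,r] − [p,r] + [p,q]. For instance
  ∂PQS = QS − PS + PQ,
  ∂RSU = SU − RU + RS.
This gives a 12×6 integer matrix of rank 6; reducing to Smith normal form yields diagonal entries (1,1,1,1,1,1).

Now H_k = ker ∂_k / im ∂_{k+1}, so:

  H_0: rank C_0 − rank ∂_1 = 6 − 5 = 1, and the invariant factors of ∂_1 are all 1, so H_0 = Z.
  H_1: rank ker ∂_1 − rank ∂_2 = (12 − 5) − 6 = 1, and the invariant factors of ∂_2 are all 1, so H_1 = Z.
  H_2: rank ker ∂_2 − rank ∂_3 = (6 − 6) − 0 = 0, and there is no ∂_3, so H_2 = 0.

As a check, the Euler characteristic is 6 − 12 + 6 = 0, which agrees with 1 − 1 + 0 = 0.
(K is a triangulation of the cylinder S^1 x I.)

H_0 = Z,  H_1 = Z,  H_2 = 0.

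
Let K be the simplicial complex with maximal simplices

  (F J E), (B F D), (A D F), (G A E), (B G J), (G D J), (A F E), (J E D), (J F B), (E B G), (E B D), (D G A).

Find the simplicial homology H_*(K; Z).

H_0 ≅ Z,  H_1 ≅ Z/2,  H_2 = 0.

We work with the vertex ordering A < B < D < E < F < G < J. The simplices of K, each written with vertices in increasing order, are:

  0-simplices (7): A, B, D, E, F, G, J
  1-simplices (18): AD, AE, AF, AG, BD, BE, BF, BG, BJ, DE, DF, DG, DJ, EF, EG, EJ, FJ, GJ
  2-simplices (12): ADF, ADG, AEF, AEG, BDE, BDF, BEG, BFJ, BGJ, DEJ, DGJ, EFJ

so the chain groups are C_0 ≅ Z^7, C_1 ≅ Z^18, C_2 ≅ Z^12.

The boundary map ∂_1: C_1 → C_0 is given by ∂[p,q] = [q] − [p]. For instance
  ∂EG = G − E.
As a 7×18 matrix over Z this has rank 6, with invariant factors (1,1,1,1,1,1).

The boundary map ∂_2: C_2 → C_1 acts by ∂[p,q,r] = [q,r] − [p,r] + [p,q]. For instance
  ∂AEG = EG − AG + AE,
  ∂BDF = DF − BF + BD.
As a 18×12 matrix over Z this has rank 12, with invariant factors (1,1,1,1,1,1,1,1,1,1,1,2).

From H_k ≅ ker(∂_k) / im(∂_{k+1}) we obtain:

  H_0: rank C_0 − rank ∂_1 = 7 − 6 = 1, and the invariant factors of ∂_1 are all 1, so H_0 = Z.
  H_1: rank ker ∂_1 − rank ∂_2 = (18 − 6) − 12 = 0, and ∂_2 has invariant factor 2 > 1, so H_1 = Z/2.
  H_2: rank ker ∂_2 − rank ∂_3 = (12 − 12) − 0 = 0, and there is no ∂_3, so H_2 = 0.

As a check, the Euler characteristic is 7 − 18 + 12 = 1, which agrees with 1 − 0 + 0 = 1.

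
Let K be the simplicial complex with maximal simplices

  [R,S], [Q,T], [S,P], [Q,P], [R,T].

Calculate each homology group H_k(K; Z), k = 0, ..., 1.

K has 5 vertices, 5 edges.
rank ∂_0 = 0, rank ∂_1 = 4 ⇒ b_0 = 5 − 0 − 4 = 1; all invariant factors of ∂_1 are 1 so no torsion. So H_0 = Z.
rank ∂_1 = 4, rank ∂_2 = 0 ⇒ b_1 = 5 − 4 − 0 = 1. So H_1 = Z.

H_0 = Z,  H_1 = Z.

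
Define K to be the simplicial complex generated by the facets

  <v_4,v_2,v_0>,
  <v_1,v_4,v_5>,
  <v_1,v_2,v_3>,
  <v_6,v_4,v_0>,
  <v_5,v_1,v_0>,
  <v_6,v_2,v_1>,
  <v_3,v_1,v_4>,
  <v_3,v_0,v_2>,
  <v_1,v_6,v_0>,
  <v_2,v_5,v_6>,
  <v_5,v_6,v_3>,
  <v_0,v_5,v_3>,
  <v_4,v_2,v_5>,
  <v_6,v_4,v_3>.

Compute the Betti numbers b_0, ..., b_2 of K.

b_0 = 1, b_1 = 2, b_2 = 1.

We work with the vertex ordering v_0 < v_1 < v_2 < v_3 < v_4 < v_5 < v_6. The simplices of K, each written with vertices in increasing order, are:

  0-simplices (7): [v_0], [v_1], [v_2], [v_3], [v_4], [v_5], [v_6]
  1-simplices (21): (21 of them)
  2-simplices (14): (14 of them)

so the chain groups are C_0 ≅ Z^7, C_1 ≅ Z^21, C_2 ≅ Z^14.

The boundary map ∂_1: C_1 → C_0 is given by ∂[p,q] = [q] − [p].
This gives a 7×21 integer matrix of rank 6; reducing to Smith normal form yields diagonal entries (1,1,1,1,1,1).

The boundary map ∂_2: C_2 → C_1 acts by ∂[p,q,r] = [q,r] − [p,r] + [p,q]. For instance
  ∂[v_0,v_3,v_5] = [v_3,v_5] − [v_0,v_5] + [v_0,v_3],
  ∂[v_1,v_4,v_5] = [v_4,v_5] − [v_1,v_5] + [v_1,v_4].
The 21×14 boundary matrix has rank 13 and Smith normal form diag(1,1,1,1,1,1,1,1,1,1,1,1,1).

Now H_k = ker ∂_k / im ∂_{k+1}, so:

  H_0: rank C_0 − rank ∂_1 = 7 − 6 = 1, and the invariant factors of ∂_1 are all 1, so H_0 = Z.
  H_1: rank ker ∂_1 − rank ∂_2 = (21 − 6) − 13 = 2, and the invariant factors of ∂_2 are all 1, so H_1 = Z^2.
  H_2: rank ker ∂_2 − rank ∂_3 = (14 − 13) − 0 = 1, and there is no ∂_3, so H_2 = Z.

As a check, the Euler characteristic is 7 − 21 + 14 = 0, which agrees with 1 − 2 + 1 = 0.
(K is a triangulation of the torus T^2.)

Hence the Betti numbers are b_0 = 1, b_1 = 2, b_2 = 1.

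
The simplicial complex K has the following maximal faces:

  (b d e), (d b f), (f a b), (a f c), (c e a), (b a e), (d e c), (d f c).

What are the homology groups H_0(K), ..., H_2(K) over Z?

H_0 ≅ Z,  H_1 = 0,  H_2 ≅ Z.

Fix the vertex order a < b < c < d < e < f and write every simplex with vertices in increasing order. Then dim K = 2 and the simplices of K are:

  0-simplices (6): a, b, c, d, e, f
  1-simplices (12): ab, ac, ae, af, bd, be, bf, cd, ce, cf, de, df
  2-simplices (8): abe, abf, ace, acf, bde, bdf, cde, cdf

so the chain groups are C_0 ≅ Z^6, C_1 ≅ Z^12, C_2 ≅ Z^8.

The boundary map ∂_1: C_1 → C_0 sends each edge [p,q] (with p < q) to q − p.
As a 6×12 matrix over Z this has rank 5, with invariant factors (1,1,1,1,1).

∂_2: C_2 → C_1 acts by ∂[p,q,r] = [q,r] − [p,r] + [p,q]. For instance
  ∂ace = ce − ae + ac,
  ∂abe = be − ae + ab.
As a 12×8 matrix over Z this has rank 7, with invariant factors (1,1,1,1,1,1,1).

Computing H_k = (kernel of ∂_k) / (image of ∂_{k+1}):

  H_0: rank C_0 − rank ∂_1 = 6 − 5 = 1, and the invariant factors of ∂_1 are all 1, so H_0 = Z.
  H_1: rank ker ∂_1 − rank ∂_2 = (12 − 5) − 7 = 0, and the invariant factors of ∂_2 are all 1, so H_1 = 0.
  H_2: rank ker ∂_2 − rank ∂_3 = (8 − 7) − 0 = 1, and there is no ∂_3, so H_2 = Z.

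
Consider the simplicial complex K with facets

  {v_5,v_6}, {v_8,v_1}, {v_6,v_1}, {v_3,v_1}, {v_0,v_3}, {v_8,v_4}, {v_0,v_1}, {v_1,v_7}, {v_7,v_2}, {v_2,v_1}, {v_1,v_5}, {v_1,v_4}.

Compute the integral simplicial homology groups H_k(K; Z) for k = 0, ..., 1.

H_0 = Z,  H_1 = Z^4.

We work with the vertex ordering v_0 < v_1 < v_2 < v_3 < v_4 < v_5 < v_6 < v_7 < v_8. The simplices of K, each written with vertices in increasing order, are:

  0-simplices (9): [v_0], [v_1], [v_2], [v_3], [v_4], [v_5], [v_6], [v_7], [v_8]
  1-simplices (12): [v_0,v_1], [v_0,v_3], [v_1,v_2], [v_1,v_3], [v_1,v_4], [v_1,v_5], [v_1,v_6], [v_1,v_7], [v_1,v_8], [v_2,v_7], [v_4,v_8], [v_5,v_6]

so the chain groups are C_0 ≅ Z^9, C_1 ≅ Z^12.

∂_1: C_1 → C_0 is given by ∂[p,q] = [q] − [p].
As a 9×12 matrix over Z this has rank 8, with invariant factors (1,1,1,1,1,1,1,1).

Computing H_k = (kernel of ∂_k) / (image of ∂_{k+1}):

  H_0: rank C_0 − rank ∂_1 = 9 − 8 = 1, and the invariant factors of ∂_1 are all 1, so H_0 ≅ Z.
  H_1: rank ker ∂_1 − rank ∂_2 = (12 − 8) − 0 = 4, and there is no ∂_2, so H_1 ≅ Z^4.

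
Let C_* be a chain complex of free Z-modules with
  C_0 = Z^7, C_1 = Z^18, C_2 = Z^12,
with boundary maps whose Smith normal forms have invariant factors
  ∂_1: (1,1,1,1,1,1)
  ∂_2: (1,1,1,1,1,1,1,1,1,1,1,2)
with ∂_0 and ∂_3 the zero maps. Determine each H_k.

H_0: b_0 = 7 − 0 − 6 = 1; torsion from ∂_1 factors > 1: none. So H_0 = Z.
H_1: b_1 = 18 − 6 − 12 = 0; torsion from ∂_2 factors > 1: [2]. So H_1 = Z_2.
H_2: b_2 = 12 − 12 − 0 = 0; torsion from ∂_3 factors > 1: none. So H_2 = 0.

H_0 = Z,  H_1 = Z_2,  H_2 = 0.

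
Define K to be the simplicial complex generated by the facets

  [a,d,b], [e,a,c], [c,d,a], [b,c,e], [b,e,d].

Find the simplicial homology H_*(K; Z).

Take the total order a < b < c < d < e on the vertex set. Then K (dimension 2) consists of the simplices:

  0-simplices (5): a, b, c, d, e
  1-simplices (10): ab, ac, ad, ae, bc, bd, be, cd, ce, de
  2-simplices (5): abd, acd, ace, bce, bde

so the chain groups are C_0 ≅ Z^5, C_1 ≅ Z^10, C_2 ≅ Z^5.

∂_1: C_1 → C_0 sends each edge [p,q] (with p < q) to q − p. For instance
  ∂ce = e − c.
As a 5×10 matrix over Z this has rank 4, with invariant factors (1,1,1,1).

Boundary ∂_2: C_2 → C_1 maps a triangle to the signed sum of its edges. For instance
  ∂ace = ce − ae + ac,
  ∂bde = de − be + bd.
The 10×5 boundary matrix has rank 5 and Smith normal form diag(1,1,1,1,1).

From H_k ≅ ker(∂_k) / im(∂_{k+1}) we obtain:

  H_0: rank C_0 − rank ∂_1 = 5 − 4 = 1, and the invariant factors of ∂_1 are all 1, so H_0 ≅ Z.
  H_1: rank ker ∂_1 − rank ∂_2 = (10 − 4) − 5 = 1, and the invariant factors of ∂_2 are all 1, so H_1 ≅ Z.
  H_2: rank ker ∂_2 − rank ∂_3 = (5 − 5) − 0 = 0, and there is no ∂_3, so H_2 ≅ 0.

(K is a triangulation of the Möbius band.)

H_0 = Z,  H_1 = Z,  H_2 = 0.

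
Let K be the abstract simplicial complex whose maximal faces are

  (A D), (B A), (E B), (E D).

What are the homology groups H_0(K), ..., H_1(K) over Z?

K has 4 vertices, 4 edges.
rank ∂_0 = 0, rank ∂_1 = 3 ⇒ b_0 = 4 − 0 − 3 = 1; all invariant factors of ∂_1 are 1 so no torsion. So H_0 ≅ Z.
rank ∂_1 = 3, rank ∂_2 = 0 ⇒ b_1 = 4 − 3 − 0 = 1. So H_1 ≅ Z.

H_0 ≅ Z,  H_1 ≅ Z.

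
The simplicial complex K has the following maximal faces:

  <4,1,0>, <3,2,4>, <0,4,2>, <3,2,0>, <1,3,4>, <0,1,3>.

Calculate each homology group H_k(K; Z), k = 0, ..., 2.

H_0 = Z,  H_1 = 0,  H_2 = Z.

Fix the vertex order 0 < 1 < 2 < 3 < 4 and write every simplex with vertices in increasing order. Then dim K = 2 and the simplices of K are:

  0-simplices (5): [0], [1], [2], [3], [4]
  1-simplices (9): [0,1], [0,2], [0,3], [0,4], [1,3], [1,4], [2,3], [2,4], [3,4]
  2-simplices (6): [0,1,3], [0,1,4], [0,2,3], [0,2,4], [1,3,4], [2,3,4]

Hence C_0 ≅ Z^5, C_1 ≅ Z^9, C_2 ≅ Z^6.

Boundary ∂_1: C_1 → C_0 is given by ∂[p,q] = [q] − [p]. For instance
  ∂[0,4] = [4] − [0].
This gives a 5×9 integer matrix of rank 4; reducing to Smith normal form yields diagonal entries (1,1,1,1).

Boundary ∂_2: C_2 → C_1 sends each 2-simplex [p,q,r] to [q,r] − [p,r] + [p,q]. For instance
  ∂[0,1,4] = [1,4] − [0,4] + [0,1],
  ∂[2,3,4] = [3,4] − [2,4] + [2,3].
The resulting 9×6 matrix has rank 5, and its Smith normal form has invariant factors (1,1,1,1,1).

From H_k ≅ ker(∂_k) / im(∂_{k+1}) we obtain:

  H_0: rank C_0 − rank ∂_1 = 5 − 4 = 1, and the invariant factors of ∂_1 are all 1, so H_0 ≅ Z.
  H_1: rank ker ∂_1 − rank ∂_2 = (9 − 4) − 5 = 0, and the invariant factors of ∂_2 are all 1, so H_1 ≅ 0.
  H_2: rank ker ∂_2 − rank ∂_3 = (6 − 5) − 0 = 1, and there is no ∂_3, so H_2 ≅ Z.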